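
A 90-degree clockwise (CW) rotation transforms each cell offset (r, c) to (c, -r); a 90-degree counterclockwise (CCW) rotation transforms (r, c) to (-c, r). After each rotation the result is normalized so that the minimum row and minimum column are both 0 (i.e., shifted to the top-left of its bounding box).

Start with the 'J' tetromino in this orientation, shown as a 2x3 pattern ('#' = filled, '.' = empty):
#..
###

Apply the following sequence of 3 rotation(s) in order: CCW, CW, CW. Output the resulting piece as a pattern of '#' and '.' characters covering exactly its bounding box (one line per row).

Start:
#..
###
After rotation 1 (CCW):
.#
.#
##
After rotation 2 (CW):
#..
###
After rotation 3 (CW):
##
#.
#.

Answer: ##
#.
#.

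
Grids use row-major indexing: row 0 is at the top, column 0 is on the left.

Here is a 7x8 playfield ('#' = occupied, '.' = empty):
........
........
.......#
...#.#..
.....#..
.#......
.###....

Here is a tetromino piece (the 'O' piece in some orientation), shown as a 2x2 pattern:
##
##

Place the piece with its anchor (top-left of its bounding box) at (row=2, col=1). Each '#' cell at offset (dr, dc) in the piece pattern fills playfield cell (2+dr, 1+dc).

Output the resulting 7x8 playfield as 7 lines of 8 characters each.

Fill (2+0,1+0) = (2,1)
Fill (2+0,1+1) = (2,2)
Fill (2+1,1+0) = (3,1)
Fill (2+1,1+1) = (3,2)

Answer: ........
........
.##....#
.###.#..
.....#..
.#......
.###....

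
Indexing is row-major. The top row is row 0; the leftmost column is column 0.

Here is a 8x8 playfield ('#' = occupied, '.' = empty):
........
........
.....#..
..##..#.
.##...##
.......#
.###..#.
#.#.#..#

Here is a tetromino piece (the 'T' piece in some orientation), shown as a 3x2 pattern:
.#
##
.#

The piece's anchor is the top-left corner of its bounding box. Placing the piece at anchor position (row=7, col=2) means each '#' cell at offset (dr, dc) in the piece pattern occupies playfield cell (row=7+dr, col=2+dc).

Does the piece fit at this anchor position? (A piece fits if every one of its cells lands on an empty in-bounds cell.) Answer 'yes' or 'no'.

Check each piece cell at anchor (7, 2):
  offset (0,1) -> (7,3): empty -> OK
  offset (1,0) -> (8,2): out of bounds -> FAIL
  offset (1,1) -> (8,3): out of bounds -> FAIL
  offset (2,1) -> (9,3): out of bounds -> FAIL
All cells valid: no

Answer: no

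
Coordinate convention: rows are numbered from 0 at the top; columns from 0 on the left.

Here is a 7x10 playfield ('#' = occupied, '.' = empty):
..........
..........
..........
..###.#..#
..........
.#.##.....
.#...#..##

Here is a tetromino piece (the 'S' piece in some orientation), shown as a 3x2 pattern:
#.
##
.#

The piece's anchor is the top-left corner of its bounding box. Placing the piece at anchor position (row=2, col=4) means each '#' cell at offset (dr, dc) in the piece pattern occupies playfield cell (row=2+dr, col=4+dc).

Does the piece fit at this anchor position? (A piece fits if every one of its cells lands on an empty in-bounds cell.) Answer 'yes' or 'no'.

Answer: no

Derivation:
Check each piece cell at anchor (2, 4):
  offset (0,0) -> (2,4): empty -> OK
  offset (1,0) -> (3,4): occupied ('#') -> FAIL
  offset (1,1) -> (3,5): empty -> OK
  offset (2,1) -> (4,5): empty -> OK
All cells valid: no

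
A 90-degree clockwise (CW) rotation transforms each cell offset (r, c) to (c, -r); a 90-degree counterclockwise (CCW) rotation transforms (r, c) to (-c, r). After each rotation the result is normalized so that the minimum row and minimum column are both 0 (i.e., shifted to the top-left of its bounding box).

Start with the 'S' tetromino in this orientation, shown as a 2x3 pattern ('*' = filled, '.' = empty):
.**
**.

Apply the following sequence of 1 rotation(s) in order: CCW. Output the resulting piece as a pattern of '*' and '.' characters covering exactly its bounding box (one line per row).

Answer: *.
**
.*

Derivation:
Start:
.**
**.
After rotation 1 (CCW):
*.
**
.*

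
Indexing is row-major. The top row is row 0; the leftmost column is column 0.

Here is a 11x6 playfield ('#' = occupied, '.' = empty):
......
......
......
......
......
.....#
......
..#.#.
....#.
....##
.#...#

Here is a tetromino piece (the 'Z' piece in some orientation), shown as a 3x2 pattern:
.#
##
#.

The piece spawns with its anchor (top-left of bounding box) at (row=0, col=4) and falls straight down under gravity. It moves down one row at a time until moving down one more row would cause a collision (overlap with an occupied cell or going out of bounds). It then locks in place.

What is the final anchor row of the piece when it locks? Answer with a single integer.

Spawn at (row=0, col=4). Try each row:
  row 0: fits
  row 1: fits
  row 2: fits
  row 3: fits
  row 4: blocked -> lock at row 3

Answer: 3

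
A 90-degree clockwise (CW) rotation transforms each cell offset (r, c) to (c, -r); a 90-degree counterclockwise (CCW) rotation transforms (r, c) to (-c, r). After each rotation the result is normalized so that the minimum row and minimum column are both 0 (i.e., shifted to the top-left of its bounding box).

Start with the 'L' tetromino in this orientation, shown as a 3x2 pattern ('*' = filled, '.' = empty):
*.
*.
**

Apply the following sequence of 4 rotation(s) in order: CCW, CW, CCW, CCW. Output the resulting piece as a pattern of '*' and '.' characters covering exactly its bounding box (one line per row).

Start:
*.
*.
**
After rotation 1 (CCW):
..*
***
After rotation 2 (CW):
*.
*.
**
After rotation 3 (CCW):
..*
***
After rotation 4 (CCW):
**
.*
.*

Answer: **
.*
.*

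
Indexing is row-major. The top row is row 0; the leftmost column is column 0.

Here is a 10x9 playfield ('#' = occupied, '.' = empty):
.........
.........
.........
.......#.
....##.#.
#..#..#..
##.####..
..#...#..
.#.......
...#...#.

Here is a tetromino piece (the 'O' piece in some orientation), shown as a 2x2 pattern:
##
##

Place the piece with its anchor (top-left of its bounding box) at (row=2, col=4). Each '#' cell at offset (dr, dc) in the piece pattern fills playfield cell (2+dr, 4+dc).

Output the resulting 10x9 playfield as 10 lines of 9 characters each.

Answer: .........
.........
....##...
....##.#.
....##.#.
#..#..#..
##.####..
..#...#..
.#.......
...#...#.

Derivation:
Fill (2+0,4+0) = (2,4)
Fill (2+0,4+1) = (2,5)
Fill (2+1,4+0) = (3,4)
Fill (2+1,4+1) = (3,5)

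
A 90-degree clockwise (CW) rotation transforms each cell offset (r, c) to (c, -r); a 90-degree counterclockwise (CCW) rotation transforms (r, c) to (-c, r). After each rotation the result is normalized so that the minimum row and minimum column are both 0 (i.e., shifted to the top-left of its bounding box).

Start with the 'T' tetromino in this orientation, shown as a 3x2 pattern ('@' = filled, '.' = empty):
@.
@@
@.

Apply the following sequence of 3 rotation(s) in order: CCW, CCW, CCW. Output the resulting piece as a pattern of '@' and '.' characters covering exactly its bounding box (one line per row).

Start:
@.
@@
@.
After rotation 1 (CCW):
.@.
@@@
After rotation 2 (CCW):
.@
@@
.@
After rotation 3 (CCW):
@@@
.@.

Answer: @@@
.@.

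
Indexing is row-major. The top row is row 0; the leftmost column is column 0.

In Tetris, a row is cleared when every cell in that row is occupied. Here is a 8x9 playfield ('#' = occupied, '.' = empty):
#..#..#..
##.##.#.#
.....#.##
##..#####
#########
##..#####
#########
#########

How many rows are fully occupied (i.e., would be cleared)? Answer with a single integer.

Answer: 3

Derivation:
Check each row:
  row 0: 6 empty cells -> not full
  row 1: 3 empty cells -> not full
  row 2: 6 empty cells -> not full
  row 3: 2 empty cells -> not full
  row 4: 0 empty cells -> FULL (clear)
  row 5: 2 empty cells -> not full
  row 6: 0 empty cells -> FULL (clear)
  row 7: 0 empty cells -> FULL (clear)
Total rows cleared: 3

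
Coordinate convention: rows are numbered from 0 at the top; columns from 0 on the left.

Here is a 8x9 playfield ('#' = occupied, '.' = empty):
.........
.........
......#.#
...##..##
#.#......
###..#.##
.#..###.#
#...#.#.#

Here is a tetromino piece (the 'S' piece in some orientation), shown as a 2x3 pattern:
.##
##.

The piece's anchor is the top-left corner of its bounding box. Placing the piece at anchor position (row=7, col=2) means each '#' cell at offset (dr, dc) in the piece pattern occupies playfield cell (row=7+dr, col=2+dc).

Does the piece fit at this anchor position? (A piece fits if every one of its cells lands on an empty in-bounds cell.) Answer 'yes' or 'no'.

Answer: no

Derivation:
Check each piece cell at anchor (7, 2):
  offset (0,1) -> (7,3): empty -> OK
  offset (0,2) -> (7,4): occupied ('#') -> FAIL
  offset (1,0) -> (8,2): out of bounds -> FAIL
  offset (1,1) -> (8,3): out of bounds -> FAIL
All cells valid: no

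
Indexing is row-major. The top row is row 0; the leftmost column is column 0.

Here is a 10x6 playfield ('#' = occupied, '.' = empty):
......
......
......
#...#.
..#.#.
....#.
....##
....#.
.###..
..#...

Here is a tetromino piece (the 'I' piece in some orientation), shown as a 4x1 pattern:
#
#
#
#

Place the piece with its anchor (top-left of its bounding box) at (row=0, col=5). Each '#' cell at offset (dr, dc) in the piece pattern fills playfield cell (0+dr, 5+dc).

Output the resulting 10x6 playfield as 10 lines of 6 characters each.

Answer: .....#
.....#
.....#
#...##
..#.#.
....#.
....##
....#.
.###..
..#...

Derivation:
Fill (0+0,5+0) = (0,5)
Fill (0+1,5+0) = (1,5)
Fill (0+2,5+0) = (2,5)
Fill (0+3,5+0) = (3,5)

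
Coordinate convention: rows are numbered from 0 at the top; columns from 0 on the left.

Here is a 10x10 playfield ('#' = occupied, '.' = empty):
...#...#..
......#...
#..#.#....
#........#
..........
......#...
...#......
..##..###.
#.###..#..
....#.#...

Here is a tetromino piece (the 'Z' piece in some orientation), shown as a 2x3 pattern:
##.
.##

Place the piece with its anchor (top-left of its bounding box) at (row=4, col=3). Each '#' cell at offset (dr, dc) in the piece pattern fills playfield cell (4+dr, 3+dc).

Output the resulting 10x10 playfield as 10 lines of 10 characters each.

Fill (4+0,3+0) = (4,3)
Fill (4+0,3+1) = (4,4)
Fill (4+1,3+1) = (5,4)
Fill (4+1,3+2) = (5,5)

Answer: ...#...#..
......#...
#..#.#....
#........#
...##.....
....###...
...#......
..##..###.
#.###..#..
....#.#...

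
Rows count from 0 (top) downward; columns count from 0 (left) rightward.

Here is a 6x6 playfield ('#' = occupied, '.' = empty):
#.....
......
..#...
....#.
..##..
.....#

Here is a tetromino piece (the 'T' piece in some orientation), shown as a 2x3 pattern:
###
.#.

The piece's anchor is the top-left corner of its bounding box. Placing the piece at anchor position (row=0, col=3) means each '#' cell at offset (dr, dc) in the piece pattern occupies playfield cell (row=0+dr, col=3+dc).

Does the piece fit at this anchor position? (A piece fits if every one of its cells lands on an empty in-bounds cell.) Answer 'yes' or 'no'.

Check each piece cell at anchor (0, 3):
  offset (0,0) -> (0,3): empty -> OK
  offset (0,1) -> (0,4): empty -> OK
  offset (0,2) -> (0,5): empty -> OK
  offset (1,1) -> (1,4): empty -> OK
All cells valid: yes

Answer: yes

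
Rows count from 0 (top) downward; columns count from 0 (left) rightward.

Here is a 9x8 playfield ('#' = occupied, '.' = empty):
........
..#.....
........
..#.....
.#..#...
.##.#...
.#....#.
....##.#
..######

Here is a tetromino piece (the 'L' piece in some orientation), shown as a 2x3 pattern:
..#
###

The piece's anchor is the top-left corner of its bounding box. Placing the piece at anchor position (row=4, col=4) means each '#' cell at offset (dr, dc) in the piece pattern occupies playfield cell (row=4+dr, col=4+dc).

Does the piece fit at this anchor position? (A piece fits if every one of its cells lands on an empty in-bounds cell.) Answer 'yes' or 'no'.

Check each piece cell at anchor (4, 4):
  offset (0,2) -> (4,6): empty -> OK
  offset (1,0) -> (5,4): occupied ('#') -> FAIL
  offset (1,1) -> (5,5): empty -> OK
  offset (1,2) -> (5,6): empty -> OK
All cells valid: no

Answer: no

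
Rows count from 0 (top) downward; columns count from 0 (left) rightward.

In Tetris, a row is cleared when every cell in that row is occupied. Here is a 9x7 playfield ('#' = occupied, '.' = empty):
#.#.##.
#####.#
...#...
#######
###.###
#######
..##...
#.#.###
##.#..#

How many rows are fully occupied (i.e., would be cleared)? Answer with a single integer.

Answer: 2

Derivation:
Check each row:
  row 0: 3 empty cells -> not full
  row 1: 1 empty cell -> not full
  row 2: 6 empty cells -> not full
  row 3: 0 empty cells -> FULL (clear)
  row 4: 1 empty cell -> not full
  row 5: 0 empty cells -> FULL (clear)
  row 6: 5 empty cells -> not full
  row 7: 2 empty cells -> not full
  row 8: 3 empty cells -> not full
Total rows cleared: 2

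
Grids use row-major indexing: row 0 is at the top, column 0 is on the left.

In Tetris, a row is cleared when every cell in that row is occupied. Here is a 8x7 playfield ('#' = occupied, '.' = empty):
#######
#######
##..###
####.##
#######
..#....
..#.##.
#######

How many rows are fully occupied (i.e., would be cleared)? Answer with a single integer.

Check each row:
  row 0: 0 empty cells -> FULL (clear)
  row 1: 0 empty cells -> FULL (clear)
  row 2: 2 empty cells -> not full
  row 3: 1 empty cell -> not full
  row 4: 0 empty cells -> FULL (clear)
  row 5: 6 empty cells -> not full
  row 6: 4 empty cells -> not full
  row 7: 0 empty cells -> FULL (clear)
Total rows cleared: 4

Answer: 4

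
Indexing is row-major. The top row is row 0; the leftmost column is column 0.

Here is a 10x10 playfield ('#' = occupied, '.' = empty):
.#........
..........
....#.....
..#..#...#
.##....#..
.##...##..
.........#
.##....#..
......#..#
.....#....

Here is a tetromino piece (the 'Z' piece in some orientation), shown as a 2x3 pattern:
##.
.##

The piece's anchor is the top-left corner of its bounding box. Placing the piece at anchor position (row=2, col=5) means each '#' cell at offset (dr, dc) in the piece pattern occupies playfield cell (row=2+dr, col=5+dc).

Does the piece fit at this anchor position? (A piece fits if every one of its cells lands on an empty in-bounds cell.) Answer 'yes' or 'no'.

Check each piece cell at anchor (2, 5):
  offset (0,0) -> (2,5): empty -> OK
  offset (0,1) -> (2,6): empty -> OK
  offset (1,1) -> (3,6): empty -> OK
  offset (1,2) -> (3,7): empty -> OK
All cells valid: yes

Answer: yes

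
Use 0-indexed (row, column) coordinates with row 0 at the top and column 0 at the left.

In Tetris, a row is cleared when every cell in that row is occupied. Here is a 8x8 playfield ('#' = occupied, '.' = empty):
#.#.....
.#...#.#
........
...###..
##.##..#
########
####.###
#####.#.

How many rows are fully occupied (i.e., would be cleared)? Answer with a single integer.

Check each row:
  row 0: 6 empty cells -> not full
  row 1: 5 empty cells -> not full
  row 2: 8 empty cells -> not full
  row 3: 5 empty cells -> not full
  row 4: 3 empty cells -> not full
  row 5: 0 empty cells -> FULL (clear)
  row 6: 1 empty cell -> not full
  row 7: 2 empty cells -> not full
Total rows cleared: 1

Answer: 1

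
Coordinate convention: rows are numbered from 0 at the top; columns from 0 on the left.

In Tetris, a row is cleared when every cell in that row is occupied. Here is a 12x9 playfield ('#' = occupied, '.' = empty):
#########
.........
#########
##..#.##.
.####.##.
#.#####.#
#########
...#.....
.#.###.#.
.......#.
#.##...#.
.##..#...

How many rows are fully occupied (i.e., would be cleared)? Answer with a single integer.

Check each row:
  row 0: 0 empty cells -> FULL (clear)
  row 1: 9 empty cells -> not full
  row 2: 0 empty cells -> FULL (clear)
  row 3: 4 empty cells -> not full
  row 4: 3 empty cells -> not full
  row 5: 2 empty cells -> not full
  row 6: 0 empty cells -> FULL (clear)
  row 7: 8 empty cells -> not full
  row 8: 4 empty cells -> not full
  row 9: 8 empty cells -> not full
  row 10: 5 empty cells -> not full
  row 11: 6 empty cells -> not full
Total rows cleared: 3

Answer: 3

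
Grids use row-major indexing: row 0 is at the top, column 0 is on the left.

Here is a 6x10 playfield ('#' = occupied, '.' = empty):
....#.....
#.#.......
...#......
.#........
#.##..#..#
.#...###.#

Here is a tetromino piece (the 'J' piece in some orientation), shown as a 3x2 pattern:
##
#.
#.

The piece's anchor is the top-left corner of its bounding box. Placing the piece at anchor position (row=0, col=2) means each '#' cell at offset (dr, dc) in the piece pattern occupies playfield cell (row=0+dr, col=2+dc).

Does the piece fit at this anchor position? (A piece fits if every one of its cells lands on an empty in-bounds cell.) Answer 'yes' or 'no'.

Check each piece cell at anchor (0, 2):
  offset (0,0) -> (0,2): empty -> OK
  offset (0,1) -> (0,3): empty -> OK
  offset (1,0) -> (1,2): occupied ('#') -> FAIL
  offset (2,0) -> (2,2): empty -> OK
All cells valid: no

Answer: no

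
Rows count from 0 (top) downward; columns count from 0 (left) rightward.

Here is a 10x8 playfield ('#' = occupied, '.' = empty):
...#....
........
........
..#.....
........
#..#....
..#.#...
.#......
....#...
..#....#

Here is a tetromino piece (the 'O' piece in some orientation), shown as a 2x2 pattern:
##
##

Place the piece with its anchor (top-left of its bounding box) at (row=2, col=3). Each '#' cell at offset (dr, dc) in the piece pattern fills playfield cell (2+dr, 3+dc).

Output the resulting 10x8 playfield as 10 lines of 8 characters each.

Answer: ...#....
........
...##...
..###...
........
#..#....
..#.#...
.#......
....#...
..#....#

Derivation:
Fill (2+0,3+0) = (2,3)
Fill (2+0,3+1) = (2,4)
Fill (2+1,3+0) = (3,3)
Fill (2+1,3+1) = (3,4)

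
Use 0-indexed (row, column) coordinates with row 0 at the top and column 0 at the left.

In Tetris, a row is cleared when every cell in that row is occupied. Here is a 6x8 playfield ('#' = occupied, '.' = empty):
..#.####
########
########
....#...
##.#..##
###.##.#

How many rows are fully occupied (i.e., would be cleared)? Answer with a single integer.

Answer: 2

Derivation:
Check each row:
  row 0: 3 empty cells -> not full
  row 1: 0 empty cells -> FULL (clear)
  row 2: 0 empty cells -> FULL (clear)
  row 3: 7 empty cells -> not full
  row 4: 3 empty cells -> not full
  row 5: 2 empty cells -> not full
Total rows cleared: 2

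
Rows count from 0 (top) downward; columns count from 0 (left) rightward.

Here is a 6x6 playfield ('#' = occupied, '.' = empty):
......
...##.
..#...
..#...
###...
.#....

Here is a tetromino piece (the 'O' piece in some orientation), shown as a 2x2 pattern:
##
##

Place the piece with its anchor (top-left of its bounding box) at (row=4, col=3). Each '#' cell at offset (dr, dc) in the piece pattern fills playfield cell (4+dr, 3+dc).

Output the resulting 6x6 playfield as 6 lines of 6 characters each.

Answer: ......
...##.
..#...
..#...
#####.
.#.##.

Derivation:
Fill (4+0,3+0) = (4,3)
Fill (4+0,3+1) = (4,4)
Fill (4+1,3+0) = (5,3)
Fill (4+1,3+1) = (5,4)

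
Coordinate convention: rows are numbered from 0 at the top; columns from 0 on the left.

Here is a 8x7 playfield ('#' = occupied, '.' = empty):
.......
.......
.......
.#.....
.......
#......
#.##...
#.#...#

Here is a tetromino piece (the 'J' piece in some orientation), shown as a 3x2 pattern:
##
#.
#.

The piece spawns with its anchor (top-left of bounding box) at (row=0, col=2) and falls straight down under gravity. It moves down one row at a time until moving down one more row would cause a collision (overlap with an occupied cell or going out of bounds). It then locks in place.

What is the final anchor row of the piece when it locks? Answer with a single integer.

Spawn at (row=0, col=2). Try each row:
  row 0: fits
  row 1: fits
  row 2: fits
  row 3: fits
  row 4: blocked -> lock at row 3

Answer: 3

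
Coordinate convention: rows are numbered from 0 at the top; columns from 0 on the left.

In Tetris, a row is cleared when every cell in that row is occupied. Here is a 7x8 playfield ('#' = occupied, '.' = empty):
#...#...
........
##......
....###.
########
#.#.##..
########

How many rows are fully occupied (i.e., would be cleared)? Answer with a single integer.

Check each row:
  row 0: 6 empty cells -> not full
  row 1: 8 empty cells -> not full
  row 2: 6 empty cells -> not full
  row 3: 5 empty cells -> not full
  row 4: 0 empty cells -> FULL (clear)
  row 5: 4 empty cells -> not full
  row 6: 0 empty cells -> FULL (clear)
Total rows cleared: 2

Answer: 2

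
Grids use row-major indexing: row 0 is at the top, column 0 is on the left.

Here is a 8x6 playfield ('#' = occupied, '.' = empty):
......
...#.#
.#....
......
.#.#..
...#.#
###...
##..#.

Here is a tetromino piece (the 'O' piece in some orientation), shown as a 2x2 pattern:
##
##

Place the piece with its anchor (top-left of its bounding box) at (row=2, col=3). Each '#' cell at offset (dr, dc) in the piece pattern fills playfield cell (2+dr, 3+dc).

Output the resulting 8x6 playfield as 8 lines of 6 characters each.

Answer: ......
...#.#
.#.##.
...##.
.#.#..
...#.#
###...
##..#.

Derivation:
Fill (2+0,3+0) = (2,3)
Fill (2+0,3+1) = (2,4)
Fill (2+1,3+0) = (3,3)
Fill (2+1,3+1) = (3,4)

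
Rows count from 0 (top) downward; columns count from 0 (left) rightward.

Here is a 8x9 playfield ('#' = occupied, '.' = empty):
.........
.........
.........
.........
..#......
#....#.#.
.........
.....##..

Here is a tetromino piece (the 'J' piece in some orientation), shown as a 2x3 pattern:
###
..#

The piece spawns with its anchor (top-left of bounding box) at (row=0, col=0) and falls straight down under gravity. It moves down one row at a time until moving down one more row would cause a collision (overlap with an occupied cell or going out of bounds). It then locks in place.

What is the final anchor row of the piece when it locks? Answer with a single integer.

Answer: 2

Derivation:
Spawn at (row=0, col=0). Try each row:
  row 0: fits
  row 1: fits
  row 2: fits
  row 3: blocked -> lock at row 2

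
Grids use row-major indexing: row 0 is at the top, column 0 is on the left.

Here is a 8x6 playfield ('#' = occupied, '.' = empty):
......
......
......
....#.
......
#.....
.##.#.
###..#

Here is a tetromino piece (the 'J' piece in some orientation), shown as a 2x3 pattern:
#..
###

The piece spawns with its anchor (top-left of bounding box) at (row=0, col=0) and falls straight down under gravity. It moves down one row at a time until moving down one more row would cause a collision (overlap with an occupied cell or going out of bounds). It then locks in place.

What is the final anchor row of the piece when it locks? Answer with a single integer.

Answer: 3

Derivation:
Spawn at (row=0, col=0). Try each row:
  row 0: fits
  row 1: fits
  row 2: fits
  row 3: fits
  row 4: blocked -> lock at row 3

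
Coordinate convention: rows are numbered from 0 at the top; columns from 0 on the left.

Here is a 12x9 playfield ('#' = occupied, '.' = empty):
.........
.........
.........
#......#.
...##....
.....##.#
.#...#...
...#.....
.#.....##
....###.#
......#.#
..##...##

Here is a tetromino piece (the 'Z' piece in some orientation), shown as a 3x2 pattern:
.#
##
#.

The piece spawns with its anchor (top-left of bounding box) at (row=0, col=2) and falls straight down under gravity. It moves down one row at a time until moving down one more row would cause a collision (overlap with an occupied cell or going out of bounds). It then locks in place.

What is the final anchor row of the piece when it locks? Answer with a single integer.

Spawn at (row=0, col=2). Try each row:
  row 0: fits
  row 1: fits
  row 2: fits
  row 3: blocked -> lock at row 2

Answer: 2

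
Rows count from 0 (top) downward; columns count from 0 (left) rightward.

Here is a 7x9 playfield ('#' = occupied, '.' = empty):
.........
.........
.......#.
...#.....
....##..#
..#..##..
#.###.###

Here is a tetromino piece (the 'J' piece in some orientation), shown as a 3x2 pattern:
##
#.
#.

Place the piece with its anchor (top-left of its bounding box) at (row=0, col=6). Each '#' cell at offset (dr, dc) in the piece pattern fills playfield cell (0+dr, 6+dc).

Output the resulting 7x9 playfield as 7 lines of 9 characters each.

Fill (0+0,6+0) = (0,6)
Fill (0+0,6+1) = (0,7)
Fill (0+1,6+0) = (1,6)
Fill (0+2,6+0) = (2,6)

Answer: ......##.
......#..
......##.
...#.....
....##..#
..#..##..
#.###.###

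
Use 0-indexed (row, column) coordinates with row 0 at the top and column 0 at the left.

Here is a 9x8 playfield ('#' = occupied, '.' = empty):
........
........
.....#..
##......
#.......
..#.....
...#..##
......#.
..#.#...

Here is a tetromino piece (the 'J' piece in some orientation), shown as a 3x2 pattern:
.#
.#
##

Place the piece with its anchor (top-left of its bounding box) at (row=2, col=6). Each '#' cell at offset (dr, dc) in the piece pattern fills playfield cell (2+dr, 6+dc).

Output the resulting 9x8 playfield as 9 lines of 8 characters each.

Fill (2+0,6+1) = (2,7)
Fill (2+1,6+1) = (3,7)
Fill (2+2,6+0) = (4,6)
Fill (2+2,6+1) = (4,7)

Answer: ........
........
.....#.#
##.....#
#.....##
..#.....
...#..##
......#.
..#.#...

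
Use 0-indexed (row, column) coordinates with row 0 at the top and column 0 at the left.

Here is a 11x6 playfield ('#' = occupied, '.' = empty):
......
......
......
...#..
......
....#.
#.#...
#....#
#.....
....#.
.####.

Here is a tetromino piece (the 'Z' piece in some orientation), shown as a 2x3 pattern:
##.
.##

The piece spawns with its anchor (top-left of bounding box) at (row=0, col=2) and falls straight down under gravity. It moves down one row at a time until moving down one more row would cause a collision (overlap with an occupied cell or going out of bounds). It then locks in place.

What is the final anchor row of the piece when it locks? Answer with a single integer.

Answer: 1

Derivation:
Spawn at (row=0, col=2). Try each row:
  row 0: fits
  row 1: fits
  row 2: blocked -> lock at row 1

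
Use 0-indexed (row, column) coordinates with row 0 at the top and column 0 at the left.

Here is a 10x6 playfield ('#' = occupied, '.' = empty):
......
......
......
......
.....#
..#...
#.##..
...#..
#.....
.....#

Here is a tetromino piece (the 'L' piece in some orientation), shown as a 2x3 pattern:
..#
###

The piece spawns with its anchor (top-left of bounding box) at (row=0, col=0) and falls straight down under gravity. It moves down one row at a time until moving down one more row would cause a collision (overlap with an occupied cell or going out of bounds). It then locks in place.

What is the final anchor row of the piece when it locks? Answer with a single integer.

Answer: 3

Derivation:
Spawn at (row=0, col=0). Try each row:
  row 0: fits
  row 1: fits
  row 2: fits
  row 3: fits
  row 4: blocked -> lock at row 3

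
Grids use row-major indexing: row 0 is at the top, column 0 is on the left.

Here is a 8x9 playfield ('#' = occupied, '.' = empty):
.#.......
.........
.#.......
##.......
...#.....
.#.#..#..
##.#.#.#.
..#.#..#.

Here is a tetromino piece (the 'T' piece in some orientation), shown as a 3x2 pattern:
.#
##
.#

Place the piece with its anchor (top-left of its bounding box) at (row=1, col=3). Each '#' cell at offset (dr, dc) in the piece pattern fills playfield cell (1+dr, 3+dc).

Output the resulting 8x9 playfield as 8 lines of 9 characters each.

Fill (1+0,3+1) = (1,4)
Fill (1+1,3+0) = (2,3)
Fill (1+1,3+1) = (2,4)
Fill (1+2,3+1) = (3,4)

Answer: .#.......
....#....
.#.##....
##..#....
...#.....
.#.#..#..
##.#.#.#.
..#.#..#.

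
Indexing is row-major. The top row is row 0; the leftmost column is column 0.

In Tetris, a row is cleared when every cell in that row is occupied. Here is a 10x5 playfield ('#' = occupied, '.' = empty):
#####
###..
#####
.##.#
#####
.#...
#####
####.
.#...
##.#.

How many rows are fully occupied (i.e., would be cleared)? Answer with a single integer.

Check each row:
  row 0: 0 empty cells -> FULL (clear)
  row 1: 2 empty cells -> not full
  row 2: 0 empty cells -> FULL (clear)
  row 3: 2 empty cells -> not full
  row 4: 0 empty cells -> FULL (clear)
  row 5: 4 empty cells -> not full
  row 6: 0 empty cells -> FULL (clear)
  row 7: 1 empty cell -> not full
  row 8: 4 empty cells -> not full
  row 9: 2 empty cells -> not full
Total rows cleared: 4

Answer: 4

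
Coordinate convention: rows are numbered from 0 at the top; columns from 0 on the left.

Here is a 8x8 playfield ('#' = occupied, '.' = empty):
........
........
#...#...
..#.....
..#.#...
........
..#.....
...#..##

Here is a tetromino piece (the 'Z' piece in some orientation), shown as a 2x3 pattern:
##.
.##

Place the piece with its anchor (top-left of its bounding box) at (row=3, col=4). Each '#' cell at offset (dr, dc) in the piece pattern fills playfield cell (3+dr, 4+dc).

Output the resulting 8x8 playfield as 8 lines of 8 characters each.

Answer: ........
........
#...#...
..#.##..
..#.###.
........
..#.....
...#..##

Derivation:
Fill (3+0,4+0) = (3,4)
Fill (3+0,4+1) = (3,5)
Fill (3+1,4+1) = (4,5)
Fill (3+1,4+2) = (4,6)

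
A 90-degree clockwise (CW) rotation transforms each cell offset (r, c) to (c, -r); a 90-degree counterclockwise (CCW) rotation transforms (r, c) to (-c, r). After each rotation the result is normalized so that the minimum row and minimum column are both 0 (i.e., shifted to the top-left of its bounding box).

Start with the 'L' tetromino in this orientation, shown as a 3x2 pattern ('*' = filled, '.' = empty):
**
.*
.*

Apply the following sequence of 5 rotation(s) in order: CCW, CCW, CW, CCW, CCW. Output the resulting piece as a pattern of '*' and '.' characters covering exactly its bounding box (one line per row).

Answer: ..*
***

Derivation:
Start:
**
.*
.*
After rotation 1 (CCW):
***
*..
After rotation 2 (CCW):
*.
*.
**
After rotation 3 (CW):
***
*..
After rotation 4 (CCW):
*.
*.
**
After rotation 5 (CCW):
..*
***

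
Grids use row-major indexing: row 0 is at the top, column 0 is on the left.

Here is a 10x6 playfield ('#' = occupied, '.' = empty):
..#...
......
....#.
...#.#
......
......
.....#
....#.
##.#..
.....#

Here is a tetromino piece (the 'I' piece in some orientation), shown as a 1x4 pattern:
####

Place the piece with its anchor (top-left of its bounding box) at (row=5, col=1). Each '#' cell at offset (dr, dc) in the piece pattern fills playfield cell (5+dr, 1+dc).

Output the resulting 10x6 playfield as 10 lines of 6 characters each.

Answer: ..#...
......
....#.
...#.#
......
.####.
.....#
....#.
##.#..
.....#

Derivation:
Fill (5+0,1+0) = (5,1)
Fill (5+0,1+1) = (5,2)
Fill (5+0,1+2) = (5,3)
Fill (5+0,1+3) = (5,4)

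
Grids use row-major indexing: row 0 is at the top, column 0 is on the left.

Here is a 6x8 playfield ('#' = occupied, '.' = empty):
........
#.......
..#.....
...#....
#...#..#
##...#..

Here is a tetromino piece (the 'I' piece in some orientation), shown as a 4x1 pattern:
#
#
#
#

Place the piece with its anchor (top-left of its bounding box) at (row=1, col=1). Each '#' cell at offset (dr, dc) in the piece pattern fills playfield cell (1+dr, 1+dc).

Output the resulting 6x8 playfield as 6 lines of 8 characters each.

Fill (1+0,1+0) = (1,1)
Fill (1+1,1+0) = (2,1)
Fill (1+2,1+0) = (3,1)
Fill (1+3,1+0) = (4,1)

Answer: ........
##......
.##.....
.#.#....
##..#..#
##...#..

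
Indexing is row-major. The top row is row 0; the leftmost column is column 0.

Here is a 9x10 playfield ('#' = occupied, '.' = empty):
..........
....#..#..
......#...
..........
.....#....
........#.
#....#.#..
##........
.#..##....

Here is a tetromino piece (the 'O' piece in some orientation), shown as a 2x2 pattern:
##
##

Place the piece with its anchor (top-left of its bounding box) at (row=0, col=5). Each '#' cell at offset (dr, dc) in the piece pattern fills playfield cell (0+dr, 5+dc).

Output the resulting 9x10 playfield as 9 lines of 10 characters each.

Fill (0+0,5+0) = (0,5)
Fill (0+0,5+1) = (0,6)
Fill (0+1,5+0) = (1,5)
Fill (0+1,5+1) = (1,6)

Answer: .....##...
....####..
......#...
..........
.....#....
........#.
#....#.#..
##........
.#..##....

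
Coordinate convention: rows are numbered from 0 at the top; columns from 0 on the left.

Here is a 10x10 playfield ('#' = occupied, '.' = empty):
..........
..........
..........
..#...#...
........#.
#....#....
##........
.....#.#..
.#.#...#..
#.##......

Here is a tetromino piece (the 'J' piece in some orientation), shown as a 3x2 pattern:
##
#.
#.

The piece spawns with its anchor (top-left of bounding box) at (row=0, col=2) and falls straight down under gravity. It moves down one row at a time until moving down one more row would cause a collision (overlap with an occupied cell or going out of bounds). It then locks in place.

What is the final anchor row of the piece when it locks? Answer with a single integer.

Spawn at (row=0, col=2). Try each row:
  row 0: fits
  row 1: blocked -> lock at row 0

Answer: 0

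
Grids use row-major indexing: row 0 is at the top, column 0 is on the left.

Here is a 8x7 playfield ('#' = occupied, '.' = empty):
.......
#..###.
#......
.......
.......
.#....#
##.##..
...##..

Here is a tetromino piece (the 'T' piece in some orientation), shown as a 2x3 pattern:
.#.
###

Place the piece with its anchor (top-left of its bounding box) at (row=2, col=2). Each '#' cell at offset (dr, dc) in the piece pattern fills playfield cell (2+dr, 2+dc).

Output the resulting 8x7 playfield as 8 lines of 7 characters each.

Answer: .......
#..###.
#..#...
..###..
.......
.#....#
##.##..
...##..

Derivation:
Fill (2+0,2+1) = (2,3)
Fill (2+1,2+0) = (3,2)
Fill (2+1,2+1) = (3,3)
Fill (2+1,2+2) = (3,4)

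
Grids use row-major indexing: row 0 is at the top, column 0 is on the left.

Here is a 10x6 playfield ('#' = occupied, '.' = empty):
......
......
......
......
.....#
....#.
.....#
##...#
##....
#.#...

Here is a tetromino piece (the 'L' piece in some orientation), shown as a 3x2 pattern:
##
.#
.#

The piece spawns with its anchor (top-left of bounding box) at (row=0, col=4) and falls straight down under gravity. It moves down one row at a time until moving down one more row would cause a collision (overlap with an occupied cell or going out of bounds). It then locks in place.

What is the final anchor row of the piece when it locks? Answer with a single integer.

Spawn at (row=0, col=4). Try each row:
  row 0: fits
  row 1: fits
  row 2: blocked -> lock at row 1

Answer: 1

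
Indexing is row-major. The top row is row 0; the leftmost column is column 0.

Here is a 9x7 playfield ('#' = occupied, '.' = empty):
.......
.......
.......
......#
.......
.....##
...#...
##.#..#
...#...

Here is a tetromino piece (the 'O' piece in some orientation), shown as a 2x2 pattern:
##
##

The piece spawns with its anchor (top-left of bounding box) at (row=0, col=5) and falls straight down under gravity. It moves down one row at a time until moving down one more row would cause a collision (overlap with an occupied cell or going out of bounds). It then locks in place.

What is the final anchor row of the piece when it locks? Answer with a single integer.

Spawn at (row=0, col=5). Try each row:
  row 0: fits
  row 1: fits
  row 2: blocked -> lock at row 1

Answer: 1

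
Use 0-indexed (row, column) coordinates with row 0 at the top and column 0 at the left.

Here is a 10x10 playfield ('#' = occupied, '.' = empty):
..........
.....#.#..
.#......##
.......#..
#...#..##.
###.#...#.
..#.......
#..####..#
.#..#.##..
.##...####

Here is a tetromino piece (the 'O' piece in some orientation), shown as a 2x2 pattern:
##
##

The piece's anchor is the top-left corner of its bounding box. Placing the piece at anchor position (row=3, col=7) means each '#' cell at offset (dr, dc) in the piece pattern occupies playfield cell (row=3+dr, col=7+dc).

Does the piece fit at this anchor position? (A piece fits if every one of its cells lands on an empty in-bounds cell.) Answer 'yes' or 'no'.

Check each piece cell at anchor (3, 7):
  offset (0,0) -> (3,7): occupied ('#') -> FAIL
  offset (0,1) -> (3,8): empty -> OK
  offset (1,0) -> (4,7): occupied ('#') -> FAIL
  offset (1,1) -> (4,8): occupied ('#') -> FAIL
All cells valid: no

Answer: no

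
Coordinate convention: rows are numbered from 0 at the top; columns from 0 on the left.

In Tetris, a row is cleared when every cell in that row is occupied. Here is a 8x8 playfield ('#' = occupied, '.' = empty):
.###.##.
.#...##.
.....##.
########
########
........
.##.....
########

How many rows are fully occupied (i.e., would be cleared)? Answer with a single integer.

Answer: 3

Derivation:
Check each row:
  row 0: 3 empty cells -> not full
  row 1: 5 empty cells -> not full
  row 2: 6 empty cells -> not full
  row 3: 0 empty cells -> FULL (clear)
  row 4: 0 empty cells -> FULL (clear)
  row 5: 8 empty cells -> not full
  row 6: 6 empty cells -> not full
  row 7: 0 empty cells -> FULL (clear)
Total rows cleared: 3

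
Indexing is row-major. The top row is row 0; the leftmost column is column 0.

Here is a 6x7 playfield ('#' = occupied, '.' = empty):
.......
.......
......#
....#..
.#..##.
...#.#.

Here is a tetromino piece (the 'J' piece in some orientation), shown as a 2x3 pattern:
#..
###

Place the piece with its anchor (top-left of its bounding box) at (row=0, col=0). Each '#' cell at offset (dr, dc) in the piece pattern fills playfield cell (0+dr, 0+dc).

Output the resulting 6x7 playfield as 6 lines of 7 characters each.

Fill (0+0,0+0) = (0,0)
Fill (0+1,0+0) = (1,0)
Fill (0+1,0+1) = (1,1)
Fill (0+1,0+2) = (1,2)

Answer: #......
###....
......#
....#..
.#..##.
...#.#.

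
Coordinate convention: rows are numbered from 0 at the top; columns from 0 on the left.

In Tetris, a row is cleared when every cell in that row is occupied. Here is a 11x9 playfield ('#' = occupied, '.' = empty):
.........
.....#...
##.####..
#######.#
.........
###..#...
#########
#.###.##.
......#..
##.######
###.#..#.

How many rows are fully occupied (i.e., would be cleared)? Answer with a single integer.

Answer: 1

Derivation:
Check each row:
  row 0: 9 empty cells -> not full
  row 1: 8 empty cells -> not full
  row 2: 3 empty cells -> not full
  row 3: 1 empty cell -> not full
  row 4: 9 empty cells -> not full
  row 5: 5 empty cells -> not full
  row 6: 0 empty cells -> FULL (clear)
  row 7: 3 empty cells -> not full
  row 8: 8 empty cells -> not full
  row 9: 1 empty cell -> not full
  row 10: 4 empty cells -> not full
Total rows cleared: 1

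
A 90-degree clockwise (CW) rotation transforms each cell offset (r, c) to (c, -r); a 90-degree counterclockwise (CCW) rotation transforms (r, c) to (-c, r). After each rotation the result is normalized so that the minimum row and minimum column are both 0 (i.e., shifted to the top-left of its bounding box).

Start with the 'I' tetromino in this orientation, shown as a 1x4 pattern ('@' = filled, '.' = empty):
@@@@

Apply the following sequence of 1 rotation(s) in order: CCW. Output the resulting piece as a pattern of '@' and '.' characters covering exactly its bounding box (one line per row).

Answer: @
@
@
@

Derivation:
Start:
@@@@
After rotation 1 (CCW):
@
@
@
@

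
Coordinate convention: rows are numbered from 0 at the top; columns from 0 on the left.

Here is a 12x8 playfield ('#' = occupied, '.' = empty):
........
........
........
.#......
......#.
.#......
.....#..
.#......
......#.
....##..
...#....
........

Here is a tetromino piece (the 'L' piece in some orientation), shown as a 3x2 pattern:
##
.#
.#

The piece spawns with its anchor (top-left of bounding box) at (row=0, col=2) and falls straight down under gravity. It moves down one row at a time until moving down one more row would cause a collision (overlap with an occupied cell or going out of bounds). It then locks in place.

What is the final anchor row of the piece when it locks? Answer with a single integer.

Spawn at (row=0, col=2). Try each row:
  row 0: fits
  row 1: fits
  row 2: fits
  row 3: fits
  row 4: fits
  row 5: fits
  row 6: fits
  row 7: fits
  row 8: blocked -> lock at row 7

Answer: 7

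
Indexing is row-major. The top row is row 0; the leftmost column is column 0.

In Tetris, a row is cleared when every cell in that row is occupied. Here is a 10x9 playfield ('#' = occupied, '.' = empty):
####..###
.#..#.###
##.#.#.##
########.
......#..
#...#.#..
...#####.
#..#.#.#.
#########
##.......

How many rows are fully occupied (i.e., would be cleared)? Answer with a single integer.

Check each row:
  row 0: 2 empty cells -> not full
  row 1: 4 empty cells -> not full
  row 2: 3 empty cells -> not full
  row 3: 1 empty cell -> not full
  row 4: 8 empty cells -> not full
  row 5: 6 empty cells -> not full
  row 6: 4 empty cells -> not full
  row 7: 5 empty cells -> not full
  row 8: 0 empty cells -> FULL (clear)
  row 9: 7 empty cells -> not full
Total rows cleared: 1

Answer: 1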